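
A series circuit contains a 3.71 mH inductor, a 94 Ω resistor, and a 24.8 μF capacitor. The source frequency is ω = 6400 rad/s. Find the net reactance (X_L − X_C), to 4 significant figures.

X_L = ωL = 23.74 Ω
X_C = 1/(ωC) = 6.300 Ω
X = 23.74 − 6.300 = 17.44 Ω

17.44 Ω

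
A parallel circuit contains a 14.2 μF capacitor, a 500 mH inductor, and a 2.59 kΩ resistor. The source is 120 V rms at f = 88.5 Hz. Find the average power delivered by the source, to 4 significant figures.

5.560 W

ω = 2πf = 556.1 rad/s
X_L = ωL = 278.0 Ω
X_C = 1/(ωC) = 126.6 Ω
Parallel: admittances add. Y = 1/R + 1/(jωL) + jωC
Y = (0.0003861 + j0.004299) S
|Y| = 0.004317 S → |Z| = 1/|Y| = 231.7 Ω, ∠Z = −∠Y = -84.87°
I = V/|Z| = 518.0 mA
P = VI cos φ = 120 × 0.5180 × cos(-84.87°) = 5.560 W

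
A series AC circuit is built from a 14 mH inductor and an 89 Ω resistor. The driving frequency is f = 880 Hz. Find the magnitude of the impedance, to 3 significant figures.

118 Ω

ω = 2πf = 5529 rad/s
X_L = ωL = 77.4 Ω
Z = 89.0 + j77.4 Ω
|Z| = √(89.0² + 77.4²) = 118 Ω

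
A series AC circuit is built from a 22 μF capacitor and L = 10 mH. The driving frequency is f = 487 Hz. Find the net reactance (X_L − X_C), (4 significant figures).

ω = 2πf = 3060 rad/s
X_L = ωL = 30.60 Ω
X_C = 1/(ωC) = 14.85 Ω
X = 30.60 − 14.85 = 15.74 Ω

15.74 Ω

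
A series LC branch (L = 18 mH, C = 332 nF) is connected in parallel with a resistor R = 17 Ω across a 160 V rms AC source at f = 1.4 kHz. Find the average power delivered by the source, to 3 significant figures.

ω = 2πf = 8796 rad/s
X_L = ωL = 158 Ω
X_C = 1/(ωC) = 342 Ω
Branch 1: Z₁ = R = 17.0 Ω
Branch 2 (series LC): Z₂ = j(X_L − X_C) = −j184 Ω
Parallel: Z = Z₁Z₂/(Z₁+Z₂), |Z| = 16.9 Ω, ∠Z = -5.28°
I = V/|Z| = 9.45 A
P = VI cos φ = 160 × 9.45 × cos(-5.28°) = 1.51 kW

1.51 kW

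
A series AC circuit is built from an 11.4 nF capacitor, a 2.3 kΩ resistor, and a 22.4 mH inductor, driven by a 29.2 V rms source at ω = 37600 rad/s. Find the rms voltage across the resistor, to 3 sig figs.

X_L = ωL = 842 Ω
X_C = 1/(ωC) = 2330 Ω
Net reactance X = X_L − X_C = -1490 Ω
Z = 2300 − j1490 Ω
|Z| = √(2300² + 1490²) = 2740 Ω
I = V/|Z| = 10.7 mA
V_R = I·|Z_R| = 0.0107 × 2300 = 24.5 V

24.5 V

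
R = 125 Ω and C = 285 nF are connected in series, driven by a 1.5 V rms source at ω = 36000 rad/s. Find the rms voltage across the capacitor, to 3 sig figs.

X_C = 1/(ωC) = 97.5 Ω
Z = 125 − j97.5 Ω
|Z| = √(125² + 97.5²) = 159 Ω
I = V/|Z| = 9.46 mA
V_C = I·|Z_C| = 0.00946 × 97.5 = 0.922 V

0.922 V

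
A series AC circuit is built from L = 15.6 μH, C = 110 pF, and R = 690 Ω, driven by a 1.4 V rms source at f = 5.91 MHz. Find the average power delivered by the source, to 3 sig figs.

2.30 mW

ω = 2πf = 3.713e+07 rad/s
X_L = ωL = 579 Ω
X_C = 1/(ωC) = 245 Ω
Net reactance X = X_L − X_C = 334 Ω
Z = 690 + j334 Ω
|Z| = √(690² + 334²) = 767 Ω
∠Z = arctan(334/690) = 25.9°
I = V/|Z| = 1.83 mA
P = VI cos φ = 1.4 × 0.00183 × cos(25.9°) = 2.30 mW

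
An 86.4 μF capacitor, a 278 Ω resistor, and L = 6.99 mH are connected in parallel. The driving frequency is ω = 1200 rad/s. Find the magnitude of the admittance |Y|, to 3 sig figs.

X_L = ωL = 8.39 Ω
X_C = 1/(ωC) = 9.65 Ω
Parallel: admittances add. Y = 1/R + 1/(jωL) + jωC
Y = (0.00360 − j0.0155) S
|Y| = 0.0159 S → |Z| = 1/|Y| = 62.7 Ω, ∠Z = −∠Y = 77.0°

15.9 mS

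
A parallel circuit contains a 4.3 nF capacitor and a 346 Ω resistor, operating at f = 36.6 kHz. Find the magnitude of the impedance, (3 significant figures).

ω = 2πf = 230000 rad/s
X_C = 1/(ωC) = 1010 Ω
Parallel: admittances add. Y = 1/R + jωC
Y = (0.00289 + j0.000989) S
|Y| = 0.00305 S → |Z| = 1/|Y| = 327 Ω, ∠Z = −∠Y = -18.9°

327 Ω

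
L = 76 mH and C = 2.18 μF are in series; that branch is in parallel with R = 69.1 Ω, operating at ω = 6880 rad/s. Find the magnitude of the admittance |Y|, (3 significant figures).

X_L = ωL = 523 Ω
X_C = 1/(ωC) = 66.7 Ω
Branch 1: Z₁ = R = 69.1 Ω
Branch 2 (series LC): Z₂ = j(X_L − X_C) = j456 Ω
Parallel: Z = Z₁Z₂/(Z₁+Z₂), |Z| = 68.3 Ω, ∠Z = 8.61°
|Y| = 1/|Z| = 14.6 mS

14.6 mS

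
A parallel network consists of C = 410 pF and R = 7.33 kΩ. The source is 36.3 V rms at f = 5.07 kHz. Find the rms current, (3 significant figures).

ω = 2πf = 31860 rad/s
X_C = 1/(ωC) = 76600 Ω
Parallel: admittances add. Y = 1/R + jωC
Y = (0.000136 + j1.31e-05) S
|Y| = 0.000137 S → |Z| = 1/|Y| = 7300 Ω, ∠Z = −∠Y = -5.47°
I = V/|Z| = 36.3/7300 = 4.97 mA

4.97 mA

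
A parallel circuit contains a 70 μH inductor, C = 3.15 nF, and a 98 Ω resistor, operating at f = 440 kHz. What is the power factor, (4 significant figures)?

0.9447

ω = 2πf = 2.765e+06 rad/s
X_L = ωL = 193.5 Ω
X_C = 1/(ωC) = 114.8 Ω
Parallel: admittances add. Y = 1/R + 1/(jωL) + jωC
Y = (0.01020 + j0.003541) S
|Y| = 0.01080 S → |Z| = 1/|Y| = 92.58 Ω, ∠Z = −∠Y = -19.14°
cos φ = cos(-19.14°) = 0.9447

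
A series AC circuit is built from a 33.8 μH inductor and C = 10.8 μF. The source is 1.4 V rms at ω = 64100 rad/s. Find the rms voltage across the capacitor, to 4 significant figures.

2.801 V

X_L = ωL = 2.167 Ω
X_C = 1/(ωC) = 1.445 Ω
Net reactance X = X_L − X_C = 0.7221 Ω
Z = j0.7221 Ω
|Z| = √(0² + 0.7221²) = 0.7221 Ω
I = V/|Z| = 1.939 A
V_C = I·|Z_C| = 1.939 × 1.445 = 2.801 V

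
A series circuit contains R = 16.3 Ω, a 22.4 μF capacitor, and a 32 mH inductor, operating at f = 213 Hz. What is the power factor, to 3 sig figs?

ω = 2πf = 1338 rad/s
X_L = ωL = 42.8 Ω
X_C = 1/(ωC) = 33.4 Ω
Net reactance X = X_L − X_C = 9.47 Ω
Z = 16.3 + j9.47 Ω
|Z| = √(16.3² + 9.47²) = 18.9 Ω
∠Z = arctan(9.47/16.3) = 30.2°
cos φ = cos(30.2°) = 0.865

0.865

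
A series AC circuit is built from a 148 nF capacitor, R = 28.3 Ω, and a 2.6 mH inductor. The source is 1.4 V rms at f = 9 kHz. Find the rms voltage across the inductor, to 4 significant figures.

5.213 V

ω = 2πf = 56550 rad/s
X_L = ωL = 147.0 Ω
X_C = 1/(ωC) = 119.5 Ω
Net reactance X = X_L − X_C = 27.54 Ω
Z = 28.30 + j27.54 Ω
|Z| = √(28.30² + 27.54²) = 39.49 Ω
I = V/|Z| = 35.45 mA
V_L = I·|Z_L| = 0.03545 × 147.0 = 5.213 V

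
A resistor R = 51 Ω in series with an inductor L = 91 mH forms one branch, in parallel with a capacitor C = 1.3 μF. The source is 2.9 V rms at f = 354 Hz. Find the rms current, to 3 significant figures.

ω = 2πf = 2224 rad/s
X_L = ωL = 202 Ω
X_C = 1/(ωC) = 346 Ω
Branch 1 (R+jX_L): Z₁ = 51.0 + j202 Ω, |Z₁| = 209 Ω
Branch 2 (−jX_C): Z₂ = −j346 Ω
Parallel: Z = Z₁Z₂/(Z₁+Z₂), |Z| = 474 Ω, ∠Z = 56.3°
I = V/|Z| = 2.9/474 = 6.12 mA

6.12 mA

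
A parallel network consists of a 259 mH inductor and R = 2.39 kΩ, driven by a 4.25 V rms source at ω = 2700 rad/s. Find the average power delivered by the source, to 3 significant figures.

X_L = ωL = 699 Ω
Parallel: admittances add. Y = 1/R + 1/(jωL)
Y = (0.000418 − j0.00143) S
|Y| = 0.00149 S → |Z| = 1/|Y| = 671 Ω, ∠Z = −∠Y = 73.7°
I = V/|Z| = 6.33 mA
P = VI cos φ = 4.25 × 0.00633 × cos(73.7°) = 7.56 mW

7.56 mW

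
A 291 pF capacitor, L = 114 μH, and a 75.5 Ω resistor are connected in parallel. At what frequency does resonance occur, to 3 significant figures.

ω₀ = 1/√(LC) = 1/√(0.000114 × 2.91e-10) = 5.49e+06 rad/s
f₀ = ω₀/(2π) = 874 kHz

874 kHz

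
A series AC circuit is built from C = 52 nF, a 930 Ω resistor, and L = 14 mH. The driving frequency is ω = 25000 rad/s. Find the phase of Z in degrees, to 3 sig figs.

X_L = ωL = 350 Ω
X_C = 1/(ωC) = 769 Ω
Net reactance X = X_L − X_C = -419 Ω
Z = 930 − j419 Ω
|Z| = √(930² + 419²) = 1020 Ω
∠Z = arctan(-419/930) = -24.3°

-24.3°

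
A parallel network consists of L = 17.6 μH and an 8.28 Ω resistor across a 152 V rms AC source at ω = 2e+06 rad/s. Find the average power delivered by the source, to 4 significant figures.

2.790 kW

X_L = ωL = 35.20 Ω
Parallel: admittances add. Y = 1/R + 1/(jωL)
Y = (0.1208 − j0.02841) S
|Y| = 0.1241 S → |Z| = 1/|Y| = 8.060 Ω, ∠Z = −∠Y = 13.24°
I = V/|Z| = 18.86 A
P = VI cos φ = 152 × 18.86 × cos(13.24°) = 2.790 kW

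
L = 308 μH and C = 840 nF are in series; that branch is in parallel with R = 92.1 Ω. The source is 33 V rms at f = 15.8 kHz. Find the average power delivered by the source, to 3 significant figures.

ω = 2πf = 99270 rad/s
X_L = ωL = 30.6 Ω
X_C = 1/(ωC) = 12.0 Ω
Branch 1: Z₁ = R = 92.1 Ω
Branch 2 (series LC): Z₂ = j(X_L − X_C) = j18.6 Ω
Parallel: Z = Z₁Z₂/(Z₁+Z₂), |Z| = 18.2 Ω, ∠Z = 78.6°
I = V/|Z| = 1.81 A
P = VI cos φ = 33 × 1.81 × cos(78.6°) = 11.8 W

11.8 W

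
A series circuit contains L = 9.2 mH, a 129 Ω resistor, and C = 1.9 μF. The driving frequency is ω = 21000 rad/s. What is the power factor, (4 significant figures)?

X_L = ωL = 193.2 Ω
X_C = 1/(ωC) = 25.06 Ω
Net reactance X = X_L − X_C = 168.1 Ω
Z = 129.0 + j168.1 Ω
|Z| = √(129.0² + 168.1²) = 211.9 Ω
∠Z = arctan(168.1/129.0) = 52.50°
cos φ = cos(52.50°) = 0.6087

0.6087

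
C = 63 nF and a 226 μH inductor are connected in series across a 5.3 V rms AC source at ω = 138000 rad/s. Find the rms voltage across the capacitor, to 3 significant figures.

7.27 V

X_L = ωL = 31.2 Ω
X_C = 1/(ωC) = 115 Ω
Net reactance X = X_L − X_C = -83.8 Ω
Z = − j83.8 Ω
|Z| = √(0² + 83.8²) = 83.8 Ω
I = V/|Z| = 63.2 mA
V_C = I·|Z_C| = 0.0632 × 115 = 7.27 V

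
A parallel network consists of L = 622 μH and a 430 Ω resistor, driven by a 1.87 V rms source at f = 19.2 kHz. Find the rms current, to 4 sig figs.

ω = 2πf = 120600 rad/s
X_L = ωL = 75.04 Ω
Parallel: admittances add. Y = 1/R + 1/(jωL)
Y = (0.002326 − j0.01333) S
|Y| = 0.01353 S → |Z| = 1/|Y| = 73.92 Ω, ∠Z = −∠Y = 80.10°
I = V/|Z| = 1.87/73.92 = 25.30 mA

25.30 mA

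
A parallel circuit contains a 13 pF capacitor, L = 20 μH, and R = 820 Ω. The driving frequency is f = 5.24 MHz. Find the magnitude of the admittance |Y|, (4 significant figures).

ω = 2πf = 3.292e+07 rad/s
X_L = ωL = 658.5 Ω
X_C = 1/(ωC) = 2336 Ω
Parallel: admittances add. Y = 1/R + 1/(jωL) + jωC
Y = (0.001220 − j0.001091) S
|Y| = 0.001636 S → |Z| = 1/|Y| = 611.2 Ω, ∠Z = −∠Y = 41.81°

1.636 mS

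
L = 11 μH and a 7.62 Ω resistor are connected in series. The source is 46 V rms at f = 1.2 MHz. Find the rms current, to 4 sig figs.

552.3 mA

ω = 2πf = 7.54e+06 rad/s
X_L = ωL = 82.94 Ω
Z = 7.620 + j82.94 Ω
|Z| = √(7.620² + 82.94²) = 83.29 Ω
I = V/|Z| = 46/83.29 = 552.3 mA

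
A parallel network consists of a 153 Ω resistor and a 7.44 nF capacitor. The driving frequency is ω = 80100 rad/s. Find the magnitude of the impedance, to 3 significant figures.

X_C = 1/(ωC) = 1680 Ω
Parallel: admittances add. Y = 1/R + jωC
Y = (0.00654 + j0.000596) S
|Y| = 0.00656 S → |Z| = 1/|Y| = 152 Ω, ∠Z = −∠Y = -5.21°

152 Ω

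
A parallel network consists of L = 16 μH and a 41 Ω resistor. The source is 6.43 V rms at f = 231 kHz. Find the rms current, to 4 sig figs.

ω = 2πf = 1.451e+06 rad/s
X_L = ωL = 23.22 Ω
Parallel: admittances add. Y = 1/R + 1/(jωL)
Y = (0.02439 − j0.04306) S
|Y| = 0.04949 S → |Z| = 1/|Y| = 20.21 Ω, ∠Z = −∠Y = 60.47°
I = V/|Z| = 6.43/20.21 = 318.2 mA

318.2 mA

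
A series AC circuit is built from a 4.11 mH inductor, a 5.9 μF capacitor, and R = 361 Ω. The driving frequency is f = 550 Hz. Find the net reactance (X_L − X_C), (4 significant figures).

ω = 2πf = 3456 rad/s
X_L = ωL = 14.20 Ω
X_C = 1/(ωC) = 49.05 Ω
X = 14.20 − 49.05 = -34.84 Ω

-34.84 Ω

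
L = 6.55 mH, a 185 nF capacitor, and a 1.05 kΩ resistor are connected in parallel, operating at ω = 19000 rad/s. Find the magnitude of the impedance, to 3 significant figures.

216 Ω

X_L = ωL = 124 Ω
X_C = 1/(ωC) = 284 Ω
Parallel: admittances add. Y = 1/R + 1/(jωL) + jωC
Y = (0.000952 − j0.00452) S
|Y| = 0.00462 S → |Z| = 1/|Y| = 216 Ω, ∠Z = −∠Y = 78.1°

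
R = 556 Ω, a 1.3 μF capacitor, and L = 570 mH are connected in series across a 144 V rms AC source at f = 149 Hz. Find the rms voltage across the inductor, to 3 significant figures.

123 V

ω = 2πf = 936.2 rad/s
X_L = ωL = 534 Ω
X_C = 1/(ωC) = 822 Ω
Net reactance X = X_L − X_C = -288 Ω
Z = 556 − j288 Ω
|Z| = √(556² + 288²) = 626 Ω
I = V/|Z| = 230 mA
V_L = I·|Z_L| = 0.230 × 534 = 123 V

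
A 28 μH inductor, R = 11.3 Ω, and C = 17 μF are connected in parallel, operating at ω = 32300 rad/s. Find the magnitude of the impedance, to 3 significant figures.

1.77 Ω

X_L = ωL = 0.904 Ω
X_C = 1/(ωC) = 1.82 Ω
Parallel: admittances add. Y = 1/R + 1/(jωL) + jωC
Y = (0.0885 − j0.557) S
|Y| = 0.564 S → |Z| = 1/|Y| = 1.77 Ω, ∠Z = −∠Y = 81.0°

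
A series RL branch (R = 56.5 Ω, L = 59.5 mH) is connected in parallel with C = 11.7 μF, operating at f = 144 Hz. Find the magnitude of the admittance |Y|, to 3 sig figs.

ω = 2πf = 904.8 rad/s
X_L = ωL = 53.8 Ω
X_C = 1/(ωC) = 94.5 Ω
Branch 1 (R+jX_L): Z₁ = 56.5 + j53.8 Ω, |Z₁| = 78.0 Ω
Branch 2 (−jX_C): Z₂ = −j94.5 Ω
Parallel: Z = Z₁Z₂/(Z₁+Z₂), |Z| = 106 Ω, ∠Z = -10.7°
|Y| = 1/|Z| = 9.44 mS

9.44 mS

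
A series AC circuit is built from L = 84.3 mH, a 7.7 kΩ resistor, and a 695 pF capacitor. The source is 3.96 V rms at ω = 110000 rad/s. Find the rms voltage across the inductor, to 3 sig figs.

X_L = ωL = 9270 Ω
X_C = 1/(ωC) = 13100 Ω
Net reactance X = X_L − X_C = -3810 Ω
Z = 7700 − j3810 Ω
|Z| = √(7700² + 3810²) = 8590 Ω
I = V/|Z| = 461 μA
V_L = I·|Z_L| = 0.000461 × 9270 = 4.27 V

4.27 V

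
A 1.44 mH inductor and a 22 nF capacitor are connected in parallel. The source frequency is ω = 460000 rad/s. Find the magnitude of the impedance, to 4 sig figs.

116.1 Ω

X_L = ωL = 662.4 Ω
X_C = 1/(ωC) = 98.81 Ω
Parallel: admittances add. Y = 1/(jωL) + jωC
Y = (0 + j0.008610) S
|Y| = 0.008610 S → |Z| = 1/|Y| = 116.1 Ω, ∠Z = −∠Y = -90.00°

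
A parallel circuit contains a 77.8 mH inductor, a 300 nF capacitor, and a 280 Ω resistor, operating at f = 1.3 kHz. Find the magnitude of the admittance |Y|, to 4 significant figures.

ω = 2πf = 8168 rad/s
X_L = ωL = 635.5 Ω
X_C = 1/(ωC) = 408.1 Ω
Parallel: admittances add. Y = 1/R + 1/(jωL) + jωC
Y = (0.003571 + j0.0008768) S
|Y| = 0.003677 S → |Z| = 1/|Y| = 271.9 Ω, ∠Z = −∠Y = -13.79°

3.677 mS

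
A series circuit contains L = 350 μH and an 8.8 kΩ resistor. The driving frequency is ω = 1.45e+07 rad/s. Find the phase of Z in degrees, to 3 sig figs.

30.0°

X_L = ωL = 5080 Ω
Z = 8800 + j5080 Ω
|Z| = √(8800² + 5080²) = 10200 Ω
∠Z = arctan(5080/8800) = 30.0°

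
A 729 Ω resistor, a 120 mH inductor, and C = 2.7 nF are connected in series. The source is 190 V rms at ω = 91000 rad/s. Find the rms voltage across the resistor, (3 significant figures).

X_L = ωL = 10900 Ω
X_C = 1/(ωC) = 4070 Ω
Net reactance X = X_L − X_C = 6850 Ω
Z = 729 + j6850 Ω
|Z| = √(729² + 6850²) = 6890 Ω
I = V/|Z| = 27.6 mA
V_R = I·|Z_R| = 0.0276 × 729 = 20.1 V

20.1 V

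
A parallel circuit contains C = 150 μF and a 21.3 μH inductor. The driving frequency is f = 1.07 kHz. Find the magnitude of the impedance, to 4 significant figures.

ω = 2πf = 6723 rad/s
X_L = ωL = 0.1432 Ω
X_C = 1/(ωC) = 0.9916 Ω
Parallel: admittances add. Y = 1/(jωL) + jωC
Y = (0 − j5.975) S
|Y| = 5.975 S → |Z| = 1/|Y| = 0.1674 Ω, ∠Z = −∠Y = 90.00°

0.1674 Ω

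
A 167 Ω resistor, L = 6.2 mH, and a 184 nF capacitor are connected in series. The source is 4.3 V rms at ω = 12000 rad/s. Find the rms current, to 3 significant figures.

X_L = ωL = 74.4 Ω
X_C = 1/(ωC) = 453 Ω
Net reactance X = X_L − X_C = -378 Ω
Z = 167 − j378 Ω
|Z| = √(167² + 378²) = 414 Ω
I = V/|Z| = 4.3/414 = 10.4 mA

10.4 mA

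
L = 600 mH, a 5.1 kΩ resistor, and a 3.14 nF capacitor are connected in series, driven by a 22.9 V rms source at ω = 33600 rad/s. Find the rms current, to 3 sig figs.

1.93 mA

X_L = ωL = 20200 Ω
X_C = 1/(ωC) = 9480 Ω
Net reactance X = X_L − X_C = 10700 Ω
Z = 5100 + j10700 Ω
|Z| = √(5100² + 10700²) = 11800 Ω
I = V/|Z| = 22.9/11800 = 1.93 mA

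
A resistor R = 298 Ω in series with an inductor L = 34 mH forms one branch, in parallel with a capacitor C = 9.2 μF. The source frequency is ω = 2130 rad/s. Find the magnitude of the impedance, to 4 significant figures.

52.38 Ω

X_L = ωL = 72.42 Ω
X_C = 1/(ωC) = 51.03 Ω
Branch 1 (R+jX_L): Z₁ = 298.0 + j72.42 Ω, |Z₁| = 306.7 Ω
Branch 2 (−jX_C): Z₂ = −j51.03 Ω
Parallel: Z = Z₁Z₂/(Z₁+Z₂), |Z| = 52.38 Ω, ∠Z = -80.45°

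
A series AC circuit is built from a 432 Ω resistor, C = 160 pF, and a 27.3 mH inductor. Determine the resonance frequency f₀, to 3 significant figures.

ω₀ = 1/√(LC) = 1/√(0.0273 × 1.6e-10) = 478500 rad/s
f₀ = ω₀/(2π) = 76.2 kHz

76.2 kHz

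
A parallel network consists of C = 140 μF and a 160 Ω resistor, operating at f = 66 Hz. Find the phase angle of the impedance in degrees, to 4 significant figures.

-83.86°

ω = 2πf = 414.7 rad/s
X_C = 1/(ωC) = 17.22 Ω
Parallel: admittances add. Y = 1/R + jωC
Y = (0.006250 + j0.05806) S
|Y| = 0.05839 S → |Z| = 1/|Y| = 17.13 Ω, ∠Z = −∠Y = -83.86°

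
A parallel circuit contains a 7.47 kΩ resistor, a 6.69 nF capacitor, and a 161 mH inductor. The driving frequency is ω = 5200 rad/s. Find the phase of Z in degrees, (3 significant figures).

83.4°

X_L = ωL = 837 Ω
X_C = 1/(ωC) = 28700 Ω
Parallel: admittances add. Y = 1/R + 1/(jωL) + jωC
Y = (0.000134 − j0.00116) S
|Y| = 0.00117 S → |Z| = 1/|Y| = 857 Ω, ∠Z = −∠Y = 83.4°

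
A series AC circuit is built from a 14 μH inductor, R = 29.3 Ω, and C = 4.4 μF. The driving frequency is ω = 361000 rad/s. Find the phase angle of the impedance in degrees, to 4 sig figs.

8.587°

X_L = ωL = 5.054 Ω
X_C = 1/(ωC) = 0.6296 Ω
Net reactance X = X_L − X_C = 4.424 Ω
Z = 29.30 + j4.424 Ω
|Z| = √(29.30² + 4.424²) = 29.63 Ω
∠Z = arctan(4.424/29.30) = 8.587°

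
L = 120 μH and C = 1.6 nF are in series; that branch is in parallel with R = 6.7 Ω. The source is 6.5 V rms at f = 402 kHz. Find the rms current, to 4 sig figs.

ω = 2πf = 2.526e+06 rad/s
X_L = ωL = 303.1 Ω
X_C = 1/(ωC) = 247.4 Ω
Branch 1: Z₁ = R = 6.700 Ω
Branch 2 (series LC): Z₂ = j(X_L − X_C) = j55.66 Ω
Parallel: Z = Z₁Z₂/(Z₁+Z₂), |Z| = 6.652 Ω, ∠Z = 6.864°
I = V/|Z| = 6.5/6.652 = 977.2 mA

977.2 mA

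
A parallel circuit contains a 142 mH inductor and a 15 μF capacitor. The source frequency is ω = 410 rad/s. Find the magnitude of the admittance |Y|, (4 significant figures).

X_L = ωL = 58.22 Ω
X_C = 1/(ωC) = 162.6 Ω
Parallel: admittances add. Y = 1/(jωL) + jωC
Y = (0 − j0.01103) S
|Y| = 0.01103 S → |Z| = 1/|Y| = 90.69 Ω, ∠Z = −∠Y = 90.00°

11.03 mS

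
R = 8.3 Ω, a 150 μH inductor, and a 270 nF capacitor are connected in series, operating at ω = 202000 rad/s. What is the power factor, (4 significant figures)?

X_L = ωL = 30.30 Ω
X_C = 1/(ωC) = 18.34 Ω
Net reactance X = X_L − X_C = 11.96 Ω
Z = 8.300 + j11.96 Ω
|Z| = √(8.300² + 11.96²) = 14.56 Ω
∠Z = arctan(11.96/8.300) = 55.25°
cos φ = cos(55.25°) = 0.5700

0.5700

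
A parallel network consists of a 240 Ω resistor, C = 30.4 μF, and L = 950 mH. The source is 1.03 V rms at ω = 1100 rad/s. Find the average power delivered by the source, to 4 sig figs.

4.420 mW

X_L = ωL = 1045 Ω
X_C = 1/(ωC) = 29.90 Ω
Parallel: admittances add. Y = 1/R + 1/(jωL) + jωC
Y = (0.004167 + j0.03248) S
|Y| = 0.03275 S → |Z| = 1/|Y| = 30.54 Ω, ∠Z = −∠Y = -82.69°
I = V/|Z| = 33.73 mA
P = VI cos φ = 1.03 × 0.03373 × cos(-82.69°) = 4.420 mW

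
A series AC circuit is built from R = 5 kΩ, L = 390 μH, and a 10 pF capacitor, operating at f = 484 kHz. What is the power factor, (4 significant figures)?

0.1558

ω = 2πf = 3.041e+06 rad/s
X_L = ωL = 1186 Ω
X_C = 1/(ωC) = 32880 Ω
Net reactance X = X_L − X_C = -31700 Ω
Z = 5000 − j31700 Ω
|Z| = √(5000² + 31700²) = 32090 Ω
∠Z = arctan(-31700/5000) = -81.04°
cos φ = cos(-81.04°) = 0.1558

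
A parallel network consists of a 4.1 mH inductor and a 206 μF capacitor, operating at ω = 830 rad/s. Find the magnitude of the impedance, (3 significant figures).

8.14 Ω

X_L = ωL = 3.40 Ω
X_C = 1/(ωC) = 5.85 Ω
Parallel: admittances add. Y = 1/(jωL) + jωC
Y = (0 − j0.123) S
|Y| = 0.123 S → |Z| = 1/|Y| = 8.14 Ω, ∠Z = −∠Y = 90.0°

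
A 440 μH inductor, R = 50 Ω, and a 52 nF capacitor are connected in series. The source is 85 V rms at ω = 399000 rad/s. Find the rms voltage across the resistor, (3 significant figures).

31.1 V

X_L = ωL = 176 Ω
X_C = 1/(ωC) = 48.2 Ω
Net reactance X = X_L − X_C = 127 Ω
Z = 50.0 + j127 Ω
|Z| = √(50.0² + 127²) = 137 Ω
I = V/|Z| = 621 mA
V_R = I·|Z_R| = 0.621 × 50.0 = 31.1 V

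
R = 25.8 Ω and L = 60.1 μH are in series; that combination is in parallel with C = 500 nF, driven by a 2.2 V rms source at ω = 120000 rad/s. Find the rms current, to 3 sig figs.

135 mA

X_L = ωL = 7.21 Ω
X_C = 1/(ωC) = 16.7 Ω
Branch 1 (R+jX_L): Z₁ = 25.8 + j7.21 Ω, |Z₁| = 26.8 Ω
Branch 2 (−jX_C): Z₂ = −j16.7 Ω
Parallel: Z = Z₁Z₂/(Z₁+Z₂), |Z| = 16.2 Ω, ∠Z = -54.3°
I = V/|Z| = 2.2/16.2 = 135 mA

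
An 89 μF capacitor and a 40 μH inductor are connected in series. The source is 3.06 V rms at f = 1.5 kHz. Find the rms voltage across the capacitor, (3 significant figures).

4.48 V

ω = 2πf = 9425 rad/s
X_L = ωL = 0.377 Ω
X_C = 1/(ωC) = 1.19 Ω
Net reactance X = X_L − X_C = -0.815 Ω
Z = − j0.815 Ω
|Z| = √(0² + 0.815²) = 0.815 Ω
I = V/|Z| = 3.75 A
V_C = I·|Z_C| = 3.75 × 1.19 = 4.48 V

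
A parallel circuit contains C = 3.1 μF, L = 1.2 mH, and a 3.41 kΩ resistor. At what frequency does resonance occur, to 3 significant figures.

ω₀ = 1/√(LC) = 1/√(0.0012 × 3.1e-06) = 16400 rad/s
f₀ = ω₀/(2π) = 2.61 kHz

2.61 kHz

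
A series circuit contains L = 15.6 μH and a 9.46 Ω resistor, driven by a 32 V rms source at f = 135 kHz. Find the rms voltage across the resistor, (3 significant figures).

ω = 2πf = 848200 rad/s
X_L = ωL = 13.2 Ω
Z = 9.46 + j13.2 Ω
|Z| = √(9.46² + 13.2²) = 16.3 Ω
I = V/|Z| = 1.97 A
V_R = I·|Z_R| = 1.97 × 9.46 = 18.6 V

18.6 V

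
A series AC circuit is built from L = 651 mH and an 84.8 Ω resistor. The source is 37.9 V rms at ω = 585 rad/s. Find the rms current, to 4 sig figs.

97.14 mA

X_L = ωL = 380.8 Ω
Z = 84.80 + j380.8 Ω
|Z| = √(84.80² + 380.8²) = 390.2 Ω
I = V/|Z| = 37.9/390.2 = 97.14 mA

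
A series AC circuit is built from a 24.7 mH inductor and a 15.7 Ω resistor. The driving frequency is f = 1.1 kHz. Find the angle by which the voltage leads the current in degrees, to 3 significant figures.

84.7°

ω = 2πf = 6912 rad/s
X_L = ωL = 171 Ω
Z = 15.7 + j171 Ω
|Z| = √(15.7² + 171²) = 171 Ω
∠Z = arctan(171/15.7) = 84.7°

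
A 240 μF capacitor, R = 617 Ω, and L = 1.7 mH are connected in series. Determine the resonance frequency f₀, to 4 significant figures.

249.2 Hz

ω₀ = 1/√(LC) = 1/√(0.0017 × 0.00024) = 1566 rad/s
f₀ = ω₀/(2π) = 249.2 Hz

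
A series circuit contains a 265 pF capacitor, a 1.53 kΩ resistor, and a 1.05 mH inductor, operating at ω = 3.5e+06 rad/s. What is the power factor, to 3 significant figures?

X_L = ωL = 3680 Ω
X_C = 1/(ωC) = 1080 Ω
Net reactance X = X_L − X_C = 2600 Ω
Z = 1530 + j2600 Ω
|Z| = √(1530² + 2600²) = 3010 Ω
∠Z = arctan(2600/1530) = 59.5°
cos φ = cos(59.5°) = 0.508

0.508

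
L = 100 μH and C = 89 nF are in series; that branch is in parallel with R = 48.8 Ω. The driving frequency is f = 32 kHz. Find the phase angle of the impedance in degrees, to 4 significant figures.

-53.75°

ω = 2πf = 201100 rad/s
X_L = ωL = 20.11 Ω
X_C = 1/(ωC) = 55.88 Ω
Branch 1: Z₁ = R = 48.80 Ω
Branch 2 (series LC): Z₂ = j(X_L − X_C) = −j35.78 Ω
Parallel: Z = Z₁Z₂/(Z₁+Z₂), |Z| = 28.85 Ω, ∠Z = -53.75°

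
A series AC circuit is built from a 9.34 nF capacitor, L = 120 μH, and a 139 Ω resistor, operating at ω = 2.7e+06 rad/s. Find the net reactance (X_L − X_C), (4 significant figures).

X_L = ωL = 324.0 Ω
X_C = 1/(ωC) = 39.65 Ω
X = 324.0 − 39.65 = 284.3 Ω

284.3 Ω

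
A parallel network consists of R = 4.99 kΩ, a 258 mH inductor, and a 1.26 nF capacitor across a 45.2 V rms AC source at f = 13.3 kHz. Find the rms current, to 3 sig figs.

9.44 mA

ω = 2πf = 83570 rad/s
X_L = ωL = 21600 Ω
X_C = 1/(ωC) = 9500 Ω
Parallel: admittances add. Y = 1/R + 1/(jωL) + jωC
Y = (0.000200 + j5.89e-05) S
|Y| = 0.000209 S → |Z| = 1/|Y| = 4790 Ω, ∠Z = −∠Y = -16.4°
I = V/|Z| = 45.2/4790 = 9.44 mA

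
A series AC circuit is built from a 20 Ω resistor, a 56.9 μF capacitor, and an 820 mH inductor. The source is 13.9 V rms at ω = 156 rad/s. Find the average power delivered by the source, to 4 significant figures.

X_L = ωL = 127.9 Ω
X_C = 1/(ωC) = 112.7 Ω
Net reactance X = X_L − X_C = 15.26 Ω
Z = 20.00 + j15.26 Ω
|Z| = √(20.00² + 15.26²) = 25.16 Ω
∠Z = arctan(15.26/20.00) = 37.35°
I = V/|Z| = 552.5 mA
P = VI cos φ = 13.9 × 0.5525 × cos(37.35°) = 6.105 W

6.105 W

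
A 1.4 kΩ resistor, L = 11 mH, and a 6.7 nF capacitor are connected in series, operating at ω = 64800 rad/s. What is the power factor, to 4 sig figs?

0.6607

X_L = ωL = 712.8 Ω
X_C = 1/(ωC) = 2303 Ω
Net reactance X = X_L − X_C = -1590 Ω
Z = 1400 − j1590 Ω
|Z| = √(1400² + 1590²) = 2119 Ω
∠Z = arctan(-1590/1400) = -48.64°
cos φ = cos(-48.64°) = 0.6607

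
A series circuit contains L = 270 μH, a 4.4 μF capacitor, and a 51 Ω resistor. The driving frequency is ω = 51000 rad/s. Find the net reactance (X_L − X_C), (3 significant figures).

X_L = ωL = 13.8 Ω
X_C = 1/(ωC) = 4.46 Ω
X = 13.8 − 4.46 = 9.31 Ω

9.31 Ω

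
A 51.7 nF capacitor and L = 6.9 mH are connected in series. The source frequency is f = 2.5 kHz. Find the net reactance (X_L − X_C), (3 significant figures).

ω = 2πf = 15710 rad/s
X_L = ωL = 108 Ω
X_C = 1/(ωC) = 1230 Ω
X = 108 − 1230 = -1120 Ω

-1120 Ω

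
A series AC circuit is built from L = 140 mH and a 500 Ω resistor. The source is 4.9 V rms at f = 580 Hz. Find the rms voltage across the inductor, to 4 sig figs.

3.500 V

ω = 2πf = 3644 rad/s
X_L = ωL = 510.2 Ω
Z = 500.0 + j510.2 Ω
|Z| = √(500.0² + 510.2²) = 714.4 Ω
I = V/|Z| = 6.859 mA
V_L = I·|Z_L| = 0.006859 × 510.2 = 3.500 V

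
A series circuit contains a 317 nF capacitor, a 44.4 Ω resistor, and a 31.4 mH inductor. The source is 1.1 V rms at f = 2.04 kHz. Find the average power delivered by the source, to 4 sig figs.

2.033 mW

ω = 2πf = 12820 rad/s
X_L = ωL = 402.5 Ω
X_C = 1/(ωC) = 246.1 Ω
Net reactance X = X_L − X_C = 156.4 Ω
Z = 44.40 + j156.4 Ω
|Z| = √(44.40² + 156.4²) = 162.5 Ω
∠Z = arctan(156.4/44.40) = 74.15°
I = V/|Z| = 6.767 mA
P = VI cos φ = 1.1 × 0.006767 × cos(74.15°) = 2.033 mW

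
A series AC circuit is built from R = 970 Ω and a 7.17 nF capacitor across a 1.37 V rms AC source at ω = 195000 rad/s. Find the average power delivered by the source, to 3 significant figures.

X_C = 1/(ωC) = 715 Ω
Z = 970 − j715 Ω
|Z| = √(970² + 715²) = 1210 Ω
∠Z = arctan(-715/970) = -36.4°
I = V/|Z| = 1.14 mA
P = VI cos φ = 1.37 × 0.00114 × cos(-36.4°) = 1.25 mW

1.25 mW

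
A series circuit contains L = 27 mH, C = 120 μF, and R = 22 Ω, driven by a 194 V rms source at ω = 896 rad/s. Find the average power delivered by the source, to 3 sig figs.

X_L = ωL = 24.2 Ω
X_C = 1/(ωC) = 9.30 Ω
Net reactance X = X_L − X_C = 14.9 Ω
Z = 22.0 + j14.9 Ω
|Z| = √(22.0² + 14.9²) = 26.6 Ω
∠Z = arctan(14.9/22.0) = 34.1°
I = V/|Z| = 7.30 A
P = VI cos φ = 194 × 7.30 × cos(34.1°) = 1.17 kW

1.17 kW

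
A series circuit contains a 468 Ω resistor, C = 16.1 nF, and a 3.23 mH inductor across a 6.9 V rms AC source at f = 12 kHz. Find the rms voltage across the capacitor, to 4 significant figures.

7.625 V

ω = 2πf = 75400 rad/s
X_L = ωL = 243.5 Ω
X_C = 1/(ωC) = 823.8 Ω
Net reactance X = X_L − X_C = -580.2 Ω
Z = 468.0 − j580.2 Ω
|Z| = √(468.0² + 580.2²) = 745.5 Ω
I = V/|Z| = 9.256 mA
V_C = I·|Z_C| = 0.009256 × 823.8 = 7.625 V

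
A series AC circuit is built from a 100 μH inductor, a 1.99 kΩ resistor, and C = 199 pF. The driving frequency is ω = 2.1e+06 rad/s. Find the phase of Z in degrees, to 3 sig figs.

-47.6°

X_L = ωL = 210 Ω
X_C = 1/(ωC) = 2390 Ω
Net reactance X = X_L − X_C = -2180 Ω
Z = 1990 − j2180 Ω
|Z| = √(1990² + 2180²) = 2950 Ω
∠Z = arctan(-2180/1990) = -47.6°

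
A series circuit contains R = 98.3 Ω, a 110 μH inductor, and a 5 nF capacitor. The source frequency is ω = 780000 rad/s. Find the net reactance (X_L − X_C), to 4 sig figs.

X_L = ωL = 85.80 Ω
X_C = 1/(ωC) = 256.4 Ω
X = 85.80 − 256.4 = -170.6 Ω

-170.6 Ω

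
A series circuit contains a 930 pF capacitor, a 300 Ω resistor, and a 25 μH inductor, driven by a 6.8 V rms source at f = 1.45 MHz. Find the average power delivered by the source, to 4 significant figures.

135.9 mW

ω = 2πf = 9.111e+06 rad/s
X_L = ωL = 227.8 Ω
X_C = 1/(ωC) = 118.0 Ω
Net reactance X = X_L − X_C = 109.7 Ω
Z = 300.0 + j109.7 Ω
|Z| = √(300.0² + 109.7²) = 319.4 Ω
∠Z = arctan(109.7/300.0) = 20.09°
I = V/|Z| = 21.29 mA
P = VI cos φ = 6.8 × 0.02129 × cos(20.09°) = 135.9 mW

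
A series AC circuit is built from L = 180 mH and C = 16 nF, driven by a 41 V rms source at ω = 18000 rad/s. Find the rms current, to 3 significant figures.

X_L = ωL = 3240 Ω
X_C = 1/(ωC) = 3470 Ω
Net reactance X = X_L − X_C = -232 Ω
Z = − j232 Ω
|Z| = √(0² + 232²) = 232 Ω
I = V/|Z| = 41/232 = 177 mA

177 mA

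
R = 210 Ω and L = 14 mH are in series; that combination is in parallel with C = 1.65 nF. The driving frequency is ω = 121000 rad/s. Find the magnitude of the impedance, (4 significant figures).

X_L = ωL = 1694 Ω
X_C = 1/(ωC) = 5009 Ω
Branch 1 (R+jX_L): Z₁ = 210.0 + j1694 Ω, |Z₁| = 1707 Ω
Branch 2 (−jX_C): Z₂ = −j5009 Ω
Parallel: Z = Z₁Z₂/(Z₁+Z₂), |Z| = 2574 Ω, ∠Z = 79.31°

2574 Ω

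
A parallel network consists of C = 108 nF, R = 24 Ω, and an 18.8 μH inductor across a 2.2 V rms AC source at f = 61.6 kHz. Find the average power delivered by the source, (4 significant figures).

ω = 2πf = 387000 rad/s
X_L = ωL = 7.276 Ω
X_C = 1/(ωC) = 23.92 Ω
Parallel: admittances add. Y = 1/R + 1/(jωL) + jωC
Y = (0.04167 − j0.09563) S
|Y| = 0.1043 S → |Z| = 1/|Y| = 9.587 Ω, ∠Z = −∠Y = 66.46°
I = V/|Z| = 229.5 mA
P = VI cos φ = 2.2 × 0.2295 × cos(66.46°) = 201.7 mW

201.7 mW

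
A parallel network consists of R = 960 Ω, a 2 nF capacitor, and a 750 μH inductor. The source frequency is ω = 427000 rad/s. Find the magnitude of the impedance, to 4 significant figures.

400.6 Ω

X_L = ωL = 320.2 Ω
X_C = 1/(ωC) = 1171 Ω
Parallel: admittances add. Y = 1/R + 1/(jωL) + jωC
Y = (0.001042 − j0.002269) S
|Y| = 0.002496 S → |Z| = 1/|Y| = 400.6 Ω, ∠Z = −∠Y = 65.34°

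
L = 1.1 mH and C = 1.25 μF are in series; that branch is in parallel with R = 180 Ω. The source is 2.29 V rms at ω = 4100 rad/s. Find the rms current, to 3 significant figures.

X_L = ωL = 4.51 Ω
X_C = 1/(ωC) = 195 Ω
Branch 1: Z₁ = R = 180 Ω
Branch 2 (series LC): Z₂ = j(X_L − X_C) = −j191 Ω
Parallel: Z = Z₁Z₂/(Z₁+Z₂), |Z| = 131 Ω, ∠Z = -43.4°
I = V/|Z| = 2.29/131 = 17.5 mA

17.5 mA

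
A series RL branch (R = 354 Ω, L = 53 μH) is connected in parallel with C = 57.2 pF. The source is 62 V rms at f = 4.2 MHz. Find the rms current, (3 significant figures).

ω = 2πf = 2.639e+07 rad/s
X_L = ωL = 1400 Ω
X_C = 1/(ωC) = 662 Ω
Branch 1 (R+jX_L): Z₁ = 354 + j1400 Ω, |Z₁| = 1440 Ω
Branch 2 (−jX_C): Z₂ = −j662 Ω
Parallel: Z = Z₁Z₂/(Z₁+Z₂), |Z| = 1170 Ω, ∠Z = -78.5°
I = V/|Z| = 62/1170 = 53.0 mA

53.0 mA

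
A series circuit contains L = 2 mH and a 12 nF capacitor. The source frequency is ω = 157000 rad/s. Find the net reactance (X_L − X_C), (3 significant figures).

X_L = ωL = 314 Ω
X_C = 1/(ωC) = 531 Ω
X = 314 − 531 = -217 Ω

-217 Ω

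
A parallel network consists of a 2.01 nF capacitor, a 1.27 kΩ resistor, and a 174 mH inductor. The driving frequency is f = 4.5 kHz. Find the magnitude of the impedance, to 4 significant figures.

1249 Ω

ω = 2πf = 28270 rad/s
X_L = ωL = 4920 Ω
X_C = 1/(ωC) = 17600 Ω
Parallel: admittances add. Y = 1/R + 1/(jωL) + jωC
Y = (0.0007874 − j0.0001464) S
|Y| = 0.0008009 S → |Z| = 1/|Y| = 1249 Ω, ∠Z = −∠Y = 10.53°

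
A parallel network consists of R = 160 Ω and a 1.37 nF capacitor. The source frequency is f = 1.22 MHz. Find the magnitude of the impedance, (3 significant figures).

ω = 2πf = 7.665e+06 rad/s
X_C = 1/(ωC) = 95.2 Ω
Parallel: admittances add. Y = 1/R + jωC
Y = (0.00625 + j0.0105) S
|Y| = 0.0122 S → |Z| = 1/|Y| = 81.8 Ω, ∠Z = −∠Y = -59.2°

81.8 Ω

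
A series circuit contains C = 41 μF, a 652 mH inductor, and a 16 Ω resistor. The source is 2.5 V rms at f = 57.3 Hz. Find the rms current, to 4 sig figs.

ω = 2πf = 360.0 rad/s
X_L = ωL = 234.7 Ω
X_C = 1/(ωC) = 67.75 Ω
Net reactance X = X_L − X_C = 167.0 Ω
Z = 16.00 + j167.0 Ω
|Z| = √(16.00² + 167.0²) = 167.8 Ω
I = V/|Z| = 2.5/167.8 = 14.90 mA

14.90 mA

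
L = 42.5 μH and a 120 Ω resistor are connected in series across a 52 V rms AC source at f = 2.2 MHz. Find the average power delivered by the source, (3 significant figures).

903 mW

ω = 2πf = 1.382e+07 rad/s
X_L = ωL = 587 Ω
Z = 120 + j587 Ω
|Z| = √(120² + 587²) = 600 Ω
∠Z = arctan(587/120) = 78.5°
I = V/|Z| = 86.7 mA
P = VI cos φ = 52 × 0.0867 × cos(78.5°) = 903 mW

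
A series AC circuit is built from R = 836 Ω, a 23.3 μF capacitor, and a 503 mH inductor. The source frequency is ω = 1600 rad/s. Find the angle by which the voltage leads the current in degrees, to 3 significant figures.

X_L = ωL = 805 Ω
X_C = 1/(ωC) = 26.8 Ω
Net reactance X = X_L − X_C = 778 Ω
Z = 836 + j778 Ω
|Z| = √(836² + 778²) = 1140 Ω
∠Z = arctan(778/836) = 42.9°

42.9°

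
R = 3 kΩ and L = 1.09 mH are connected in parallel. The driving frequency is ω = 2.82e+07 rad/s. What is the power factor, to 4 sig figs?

0.9953

X_L = ωL = 30740 Ω
Parallel: admittances add. Y = 1/R + 1/(jωL)
Y = (0.0003333 − j3.253e-05) S
|Y| = 0.0003349 S → |Z| = 1/|Y| = 2986 Ω, ∠Z = −∠Y = 5.574°
cos φ = cos(5.574°) = 0.9953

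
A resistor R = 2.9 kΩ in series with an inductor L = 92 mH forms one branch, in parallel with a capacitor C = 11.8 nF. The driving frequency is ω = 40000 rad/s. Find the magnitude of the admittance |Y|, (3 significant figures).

X_L = ωL = 3680 Ω
X_C = 1/(ωC) = 2120 Ω
Branch 1 (R+jX_L): Z₁ = 2900 + j3680 Ω, |Z₁| = 4690 Ω
Branch 2 (−jX_C): Z₂ = −j2120 Ω
Parallel: Z = Z₁Z₂/(Z₁+Z₂), |Z| = 3010 Ω, ∠Z = -66.5°
|Y| = 1/|Z| = 332 μS

332 μS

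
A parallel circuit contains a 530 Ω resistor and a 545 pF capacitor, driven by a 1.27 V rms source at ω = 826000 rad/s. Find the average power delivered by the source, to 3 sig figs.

X_C = 1/(ωC) = 2220 Ω
Parallel: admittances add. Y = 1/R + jωC
Y = (0.00189 + j0.000450) S
|Y| = 0.00194 S → |Z| = 1/|Y| = 516 Ω, ∠Z = −∠Y = -13.4°
I = V/|Z| = 2.46 mA
P = VI cos φ = 1.27 × 0.00246 × cos(-13.4°) = 3.04 mW

3.04 mW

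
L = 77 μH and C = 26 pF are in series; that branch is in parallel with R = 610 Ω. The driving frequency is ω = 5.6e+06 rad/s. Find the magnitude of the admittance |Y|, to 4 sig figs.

X_L = ωL = 431.2 Ω
X_C = 1/(ωC) = 6868 Ω
Branch 1: Z₁ = R = 610.0 Ω
Branch 2 (series LC): Z₂ = j(X_L − X_C) = −j6437 Ω
Parallel: Z = Z₁Z₂/(Z₁+Z₂), |Z| = 607.3 Ω, ∠Z = -5.414°
|Y| = 1/|Z| = 1.647 mS

1.647 mS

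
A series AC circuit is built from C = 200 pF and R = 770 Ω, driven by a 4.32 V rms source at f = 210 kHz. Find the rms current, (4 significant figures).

ω = 2πf = 1.319e+06 rad/s
X_C = 1/(ωC) = 3789 Ω
Z = 770.0 − j3789 Ω
|Z| = √(770.0² + 3789²) = 3867 Ω
I = V/|Z| = 4.32/3867 = 1.117 mA

1.117 mA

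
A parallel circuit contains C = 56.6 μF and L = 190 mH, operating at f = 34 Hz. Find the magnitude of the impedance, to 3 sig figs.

ω = 2πf = 213.6 rad/s
X_L = ωL = 40.6 Ω
X_C = 1/(ωC) = 82.7 Ω
Parallel: admittances add. Y = 1/(jωL) + jωC
Y = (0 − j0.0125) S
|Y| = 0.0125 S → |Z| = 1/|Y| = 79.7 Ω, ∠Z = −∠Y = 90.0°

79.7 Ω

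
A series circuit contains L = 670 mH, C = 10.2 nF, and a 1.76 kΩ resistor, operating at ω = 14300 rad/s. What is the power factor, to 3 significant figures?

0.543

X_L = ωL = 9580 Ω
X_C = 1/(ωC) = 6860 Ω
Net reactance X = X_L − X_C = 2730 Ω
Z = 1760 + j2730 Ω
|Z| = √(1760² + 2730²) = 3240 Ω
∠Z = arctan(2730/1760) = 57.1°
cos φ = cos(57.1°) = 0.543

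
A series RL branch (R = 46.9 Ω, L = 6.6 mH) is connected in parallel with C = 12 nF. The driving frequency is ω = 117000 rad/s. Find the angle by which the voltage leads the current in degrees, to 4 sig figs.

X_L = ωL = 772.2 Ω
X_C = 1/(ωC) = 712.3 Ω
Branch 1 (R+jX_L): Z₁ = 46.90 + j772.2 Ω, |Z₁| = 773.6 Ω
Branch 2 (−jX_C): Z₂ = −j712.3 Ω
Parallel: Z = Z₁Z₂/(Z₁+Z₂), |Z| = 7239 Ω, ∠Z = -55.44°

-55.44°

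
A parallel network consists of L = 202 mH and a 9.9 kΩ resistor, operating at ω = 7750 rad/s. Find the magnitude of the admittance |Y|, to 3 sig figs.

647 μS

X_L = ωL = 1570 Ω
Parallel: admittances add. Y = 1/R + 1/(jωL)
Y = (0.000101 − j0.000639) S
|Y| = 0.000647 S → |Z| = 1/|Y| = 1550 Ω, ∠Z = −∠Y = 81.0°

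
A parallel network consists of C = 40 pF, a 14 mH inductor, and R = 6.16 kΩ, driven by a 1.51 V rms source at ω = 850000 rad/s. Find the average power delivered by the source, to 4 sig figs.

370.1 μW

X_L = ωL = 11900 Ω
X_C = 1/(ωC) = 29410 Ω
Parallel: admittances add. Y = 1/R + 1/(jωL) + jωC
Y = (0.0001623 − j5.003e-05) S
|Y| = 0.0001699 S → |Z| = 1/|Y| = 5887 Ω, ∠Z = −∠Y = 17.13°
I = V/|Z| = 256.5 μA
P = VI cos φ = 1.51 × 0.0002565 × cos(17.13°) = 370.1 μW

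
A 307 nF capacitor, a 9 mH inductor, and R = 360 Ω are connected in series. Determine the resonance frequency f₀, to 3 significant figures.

ω₀ = 1/√(LC) = 1/√(0.009 × 3.07e-07) = 19020 rad/s
f₀ = ω₀/(2π) = 3.03 kHz

3.03 kHz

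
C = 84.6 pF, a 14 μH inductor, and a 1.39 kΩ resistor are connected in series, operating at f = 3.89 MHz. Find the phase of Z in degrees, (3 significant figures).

ω = 2πf = 2.444e+07 rad/s
X_L = ωL = 342 Ω
X_C = 1/(ωC) = 484 Ω
Net reactance X = X_L − X_C = -141 Ω
Z = 1390 − j141 Ω
|Z| = √(1390² + 141²) = 1400 Ω
∠Z = arctan(-141/1390) = -5.81°

-5.81°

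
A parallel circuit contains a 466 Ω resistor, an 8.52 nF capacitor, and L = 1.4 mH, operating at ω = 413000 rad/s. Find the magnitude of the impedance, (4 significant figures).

357.9 Ω

X_L = ωL = 578.2 Ω
X_C = 1/(ωC) = 284.2 Ω
Parallel: admittances add. Y = 1/R + 1/(jωL) + jωC
Y = (0.002146 + j0.001789) S
|Y| = 0.002794 S → |Z| = 1/|Y| = 357.9 Ω, ∠Z = −∠Y = -39.82°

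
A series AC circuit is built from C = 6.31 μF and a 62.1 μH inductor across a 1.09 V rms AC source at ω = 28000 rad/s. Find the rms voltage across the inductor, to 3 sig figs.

0.483 V

X_L = ωL = 1.74 Ω
X_C = 1/(ωC) = 5.66 Ω
Net reactance X = X_L − X_C = -3.92 Ω
Z = − j3.92 Ω
|Z| = √(0² + 3.92²) = 3.92 Ω
I = V/|Z| = 278 mA
V_L = I·|Z_L| = 0.278 × 1.74 = 0.483 V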